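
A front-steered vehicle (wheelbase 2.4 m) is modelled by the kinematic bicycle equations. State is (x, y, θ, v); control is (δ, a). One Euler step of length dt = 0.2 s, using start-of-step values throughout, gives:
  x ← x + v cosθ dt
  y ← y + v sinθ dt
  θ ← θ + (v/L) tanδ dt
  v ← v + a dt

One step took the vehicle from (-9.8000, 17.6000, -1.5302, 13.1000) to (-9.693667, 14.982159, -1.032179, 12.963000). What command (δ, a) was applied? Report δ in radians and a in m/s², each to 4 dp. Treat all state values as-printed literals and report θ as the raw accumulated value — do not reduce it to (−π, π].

a = (v'−v)/dt = (-0.137000)/0.2 = -0.6850
Δθ = θ'−θ = 0.498021;  (v·dt/L) = 13.1000·0.2/2.4 = 1.091667
tan δ = Δθ·L/(v·dt) = 0.456202  →  δ = 0.4280

δ = 0.4280, a = -0.6850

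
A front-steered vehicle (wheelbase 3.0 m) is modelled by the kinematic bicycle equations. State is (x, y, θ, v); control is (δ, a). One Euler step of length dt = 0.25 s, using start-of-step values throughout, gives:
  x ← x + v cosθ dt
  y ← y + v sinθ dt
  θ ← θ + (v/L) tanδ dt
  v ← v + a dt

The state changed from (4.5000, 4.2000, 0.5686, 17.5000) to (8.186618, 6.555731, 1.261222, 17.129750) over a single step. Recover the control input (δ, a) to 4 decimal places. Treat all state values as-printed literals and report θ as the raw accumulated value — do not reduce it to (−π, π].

a = (v'−v)/dt = (-0.370250)/0.25 = -1.4810
Δθ = θ'−θ = 0.692622;  (v·dt/L) = 17.5000·0.25/3.0 = 1.458333
tan δ = Δθ·L/(v·dt) = 0.474941  →  δ = 0.4434

δ = 0.4434, a = -1.4810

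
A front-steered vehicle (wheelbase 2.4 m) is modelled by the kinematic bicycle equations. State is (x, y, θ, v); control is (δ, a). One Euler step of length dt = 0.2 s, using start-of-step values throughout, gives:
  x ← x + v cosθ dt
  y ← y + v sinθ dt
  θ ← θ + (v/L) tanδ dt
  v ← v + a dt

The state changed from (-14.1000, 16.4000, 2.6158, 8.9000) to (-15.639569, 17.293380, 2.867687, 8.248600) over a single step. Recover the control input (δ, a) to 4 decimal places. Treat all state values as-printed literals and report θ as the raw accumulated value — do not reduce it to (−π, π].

a = (v'−v)/dt = (-0.651400)/0.2 = -3.2570
Δθ = θ'−θ = 0.251887;  (v·dt/L) = 8.9000·0.2/2.4 = 0.741667
tan δ = Δθ·L/(v·dt) = 0.339623  →  δ = 0.3274

δ = 0.3274, a = -3.2570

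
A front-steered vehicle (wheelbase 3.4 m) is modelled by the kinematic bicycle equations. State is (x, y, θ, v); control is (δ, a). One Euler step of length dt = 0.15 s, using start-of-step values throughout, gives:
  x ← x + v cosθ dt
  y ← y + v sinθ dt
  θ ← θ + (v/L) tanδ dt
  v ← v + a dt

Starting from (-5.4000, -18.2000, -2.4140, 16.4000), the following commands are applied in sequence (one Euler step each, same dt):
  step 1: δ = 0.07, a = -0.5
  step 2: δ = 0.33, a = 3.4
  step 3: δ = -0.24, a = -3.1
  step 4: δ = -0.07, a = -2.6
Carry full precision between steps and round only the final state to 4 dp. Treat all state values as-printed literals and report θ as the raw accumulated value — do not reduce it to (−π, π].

after step 1 (δ=0.07, a=-0.5): (-7.237073, -19.836082, -2.363270, 16.325000)
after step 2 (δ=0.33, a=3.4): (-8.980809, -21.555315, -2.116577, 16.835000)
after step 3 (δ=-0.24, a=-3.1): (-10.291629, -23.713703, -2.298333, 16.370000)
after step 4 (δ=-0.07, a=-2.6): (-11.924614, -25.547507, -2.348970, 15.980000)

(-11.9246, -25.5475, -2.3490, 15.9800)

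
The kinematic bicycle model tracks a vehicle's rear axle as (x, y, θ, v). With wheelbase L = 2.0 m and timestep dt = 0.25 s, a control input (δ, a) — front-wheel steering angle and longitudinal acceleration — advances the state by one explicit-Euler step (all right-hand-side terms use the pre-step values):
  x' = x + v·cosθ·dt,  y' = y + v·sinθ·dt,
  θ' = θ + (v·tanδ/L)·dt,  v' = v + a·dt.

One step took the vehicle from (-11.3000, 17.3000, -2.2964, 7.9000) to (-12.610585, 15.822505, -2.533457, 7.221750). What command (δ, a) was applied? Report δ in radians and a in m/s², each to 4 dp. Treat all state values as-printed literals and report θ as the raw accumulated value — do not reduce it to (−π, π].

δ = -0.2356, a = -2.7130

a = (v'−v)/dt = (-0.678250)/0.25 = -2.7130
Δθ = θ'−θ = -0.237057;  (v·dt/L) = 7.9000·0.25/2.0 = 0.987500
tan δ = Δθ·L/(v·dt) = -0.240058  →  δ = -0.2356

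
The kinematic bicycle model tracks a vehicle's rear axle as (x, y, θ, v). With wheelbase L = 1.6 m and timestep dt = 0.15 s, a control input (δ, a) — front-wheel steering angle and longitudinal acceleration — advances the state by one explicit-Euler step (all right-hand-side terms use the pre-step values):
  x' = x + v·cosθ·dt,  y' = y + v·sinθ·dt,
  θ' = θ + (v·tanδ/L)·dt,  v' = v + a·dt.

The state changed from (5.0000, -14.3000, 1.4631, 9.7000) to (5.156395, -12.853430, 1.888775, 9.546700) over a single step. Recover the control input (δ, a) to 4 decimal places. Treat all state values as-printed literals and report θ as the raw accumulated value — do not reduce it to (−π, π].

δ = 0.4378, a = -1.0220

a = (v'−v)/dt = (-0.153300)/0.15 = -1.0220
Δθ = θ'−θ = 0.425675;  (v·dt/L) = 9.7000·0.15/1.6 = 0.909375
tan δ = Δθ·L/(v·dt) = 0.468096  →  δ = 0.4378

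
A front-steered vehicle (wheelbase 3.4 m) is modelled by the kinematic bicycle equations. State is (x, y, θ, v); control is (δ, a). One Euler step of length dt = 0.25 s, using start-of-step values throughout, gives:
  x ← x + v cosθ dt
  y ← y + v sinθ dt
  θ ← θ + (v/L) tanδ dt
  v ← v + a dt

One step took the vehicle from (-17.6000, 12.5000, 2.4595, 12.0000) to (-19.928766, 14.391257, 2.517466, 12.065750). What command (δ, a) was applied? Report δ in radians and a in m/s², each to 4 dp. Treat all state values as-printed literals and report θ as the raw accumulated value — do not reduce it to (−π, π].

δ = 0.0656, a = 0.2630

a = (v'−v)/dt = (0.065750)/0.25 = 0.2630
Δθ = θ'−θ = 0.057966;  (v·dt/L) = 12.0000·0.25/3.4 = 0.882353
tan δ = Δθ·L/(v·dt) = 0.065695  →  δ = 0.0656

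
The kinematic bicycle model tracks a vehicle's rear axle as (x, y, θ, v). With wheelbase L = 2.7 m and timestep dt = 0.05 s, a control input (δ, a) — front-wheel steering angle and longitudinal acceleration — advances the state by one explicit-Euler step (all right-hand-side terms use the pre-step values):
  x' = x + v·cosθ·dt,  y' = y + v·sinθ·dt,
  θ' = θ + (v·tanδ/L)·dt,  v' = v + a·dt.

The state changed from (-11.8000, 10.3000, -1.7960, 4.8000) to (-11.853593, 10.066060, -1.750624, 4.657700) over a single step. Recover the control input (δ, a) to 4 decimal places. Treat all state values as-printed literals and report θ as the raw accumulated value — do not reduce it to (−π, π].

a = (v'−v)/dt = (-0.142300)/0.05 = -2.8460
Δθ = θ'−θ = 0.045376;  (v·dt/L) = 4.8000·0.05/2.7 = 0.088889
tan δ = Δθ·L/(v·dt) = 0.510480  →  δ = 0.4720

δ = 0.4720, a = -2.8460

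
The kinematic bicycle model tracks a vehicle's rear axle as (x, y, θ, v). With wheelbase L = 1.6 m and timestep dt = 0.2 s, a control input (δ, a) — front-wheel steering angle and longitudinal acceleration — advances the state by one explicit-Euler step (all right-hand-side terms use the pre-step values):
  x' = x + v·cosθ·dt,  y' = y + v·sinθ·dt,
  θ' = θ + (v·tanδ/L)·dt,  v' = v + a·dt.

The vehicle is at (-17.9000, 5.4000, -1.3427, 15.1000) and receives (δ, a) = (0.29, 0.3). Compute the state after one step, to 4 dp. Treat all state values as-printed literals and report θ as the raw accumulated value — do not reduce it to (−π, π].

x' = -17.9000 + 15.1000·cos(-1.3427)·0.2 = -17.2171
y' = 5.4000 + 15.1000·sin(-1.3427)·0.2 = 2.4582
θ' = -1.3427 + (15.1000/1.6)·tan(0.29)·0.2 = -0.7794
v' = 15.1000 + 0.3000·0.2 = 15.1600

(-17.2171, 2.4582, -0.7794, 15.1600)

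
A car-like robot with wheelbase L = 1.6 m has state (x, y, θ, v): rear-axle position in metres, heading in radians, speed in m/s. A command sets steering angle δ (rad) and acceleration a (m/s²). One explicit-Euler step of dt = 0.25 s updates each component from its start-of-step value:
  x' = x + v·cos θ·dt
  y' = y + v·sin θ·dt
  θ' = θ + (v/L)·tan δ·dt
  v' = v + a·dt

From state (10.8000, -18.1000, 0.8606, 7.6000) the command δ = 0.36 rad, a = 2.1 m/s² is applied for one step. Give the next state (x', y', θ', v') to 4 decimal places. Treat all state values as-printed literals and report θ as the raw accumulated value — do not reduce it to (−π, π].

x' = 10.8000 + 7.6000·cos(0.8606)·0.25 = 12.0388
y' = -18.1000 + 7.6000·sin(0.8606)·0.25 = -16.6594
θ' = 0.8606 + (7.6000/1.6)·tan(0.36)·0.25 = 1.3076
v' = 7.6000 + 2.1000·0.25 = 8.1250

(12.0388, -16.6594, 1.3076, 8.1250)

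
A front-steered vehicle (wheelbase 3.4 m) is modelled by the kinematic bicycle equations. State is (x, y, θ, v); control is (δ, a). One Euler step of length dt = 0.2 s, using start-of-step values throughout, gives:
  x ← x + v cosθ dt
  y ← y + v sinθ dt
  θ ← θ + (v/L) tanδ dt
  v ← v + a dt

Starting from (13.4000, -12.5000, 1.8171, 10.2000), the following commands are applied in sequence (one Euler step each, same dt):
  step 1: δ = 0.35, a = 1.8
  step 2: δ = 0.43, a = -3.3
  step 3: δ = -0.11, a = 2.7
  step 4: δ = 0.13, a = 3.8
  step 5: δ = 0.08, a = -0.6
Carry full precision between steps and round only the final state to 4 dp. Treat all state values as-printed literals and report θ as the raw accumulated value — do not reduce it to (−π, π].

(7.7294, -3.9558, 2.3898, 11.0800)

after step 1 (δ=0.35, a=1.8): (12.902605, -10.521567, 2.036117, 10.560000)
after step 2 (δ=0.43, a=-3.3): (11.954931, -8.634119, 2.321002, 9.900000)
after step 3 (δ=-0.11, a=2.7): (10.604989, -7.185653, 2.256683, 10.440000)
after step 4 (δ=0.13, a=3.8): (9.282534, -5.569838, 2.336971, 11.200000)
after step 5 (δ=0.08, a=-0.6): (7.729353, -3.955765, 2.389790, 11.080000)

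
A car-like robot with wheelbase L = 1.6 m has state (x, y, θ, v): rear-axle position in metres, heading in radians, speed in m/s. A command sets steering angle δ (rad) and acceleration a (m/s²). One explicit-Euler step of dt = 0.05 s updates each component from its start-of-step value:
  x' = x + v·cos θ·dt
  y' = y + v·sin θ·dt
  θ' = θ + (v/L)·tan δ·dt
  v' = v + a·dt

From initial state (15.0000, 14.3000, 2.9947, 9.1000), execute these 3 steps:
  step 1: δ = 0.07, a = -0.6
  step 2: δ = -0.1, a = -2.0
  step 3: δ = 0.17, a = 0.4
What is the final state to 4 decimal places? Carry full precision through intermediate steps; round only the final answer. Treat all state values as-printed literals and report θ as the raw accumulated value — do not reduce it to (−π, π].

after step 1 (δ=0.07, a=-0.6): (14.549900, 14.366596, 3.014639, 9.070000)
after step 2 (δ=-0.1, a=-2.0): (14.100050, 14.424015, 2.986200, 8.970000)
after step 3 (δ=0.17, a=0.4): (13.656954, 14.493428, 3.034318, 8.990000)

(13.6570, 14.4934, 3.0343, 8.9900)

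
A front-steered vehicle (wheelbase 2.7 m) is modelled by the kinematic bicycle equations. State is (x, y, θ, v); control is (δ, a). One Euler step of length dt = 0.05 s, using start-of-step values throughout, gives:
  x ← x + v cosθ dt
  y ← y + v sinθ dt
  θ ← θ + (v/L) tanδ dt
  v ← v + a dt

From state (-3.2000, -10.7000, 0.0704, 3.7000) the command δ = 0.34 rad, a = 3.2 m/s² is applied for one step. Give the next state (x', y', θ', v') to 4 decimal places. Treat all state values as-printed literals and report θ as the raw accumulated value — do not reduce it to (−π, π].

x' = -3.2000 + 3.7000·cos(0.0704)·0.05 = -3.0155
y' = -10.7000 + 3.7000·sin(0.0704)·0.05 = -10.6870
θ' = 0.0704 + (3.7000/2.7)·tan(0.34)·0.05 = 0.0946
v' = 3.7000 + 3.2000·0.05 = 3.8600

(-3.0155, -10.6870, 0.0946, 3.8600)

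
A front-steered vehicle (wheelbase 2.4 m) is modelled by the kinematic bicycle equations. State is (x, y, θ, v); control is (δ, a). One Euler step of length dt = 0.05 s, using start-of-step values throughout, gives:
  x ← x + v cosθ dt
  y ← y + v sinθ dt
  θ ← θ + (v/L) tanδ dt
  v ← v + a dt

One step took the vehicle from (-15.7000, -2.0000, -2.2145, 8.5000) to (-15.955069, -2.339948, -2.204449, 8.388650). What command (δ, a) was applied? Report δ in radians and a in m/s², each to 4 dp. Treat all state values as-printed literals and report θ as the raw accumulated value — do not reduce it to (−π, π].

δ = 0.0567, a = -2.2270

a = (v'−v)/dt = (-0.111350)/0.05 = -2.2270
Δθ = θ'−θ = 0.010051;  (v·dt/L) = 8.5000·0.05/2.4 = 0.177083
tan δ = Δθ·L/(v·dt) = 0.056759  →  δ = 0.0567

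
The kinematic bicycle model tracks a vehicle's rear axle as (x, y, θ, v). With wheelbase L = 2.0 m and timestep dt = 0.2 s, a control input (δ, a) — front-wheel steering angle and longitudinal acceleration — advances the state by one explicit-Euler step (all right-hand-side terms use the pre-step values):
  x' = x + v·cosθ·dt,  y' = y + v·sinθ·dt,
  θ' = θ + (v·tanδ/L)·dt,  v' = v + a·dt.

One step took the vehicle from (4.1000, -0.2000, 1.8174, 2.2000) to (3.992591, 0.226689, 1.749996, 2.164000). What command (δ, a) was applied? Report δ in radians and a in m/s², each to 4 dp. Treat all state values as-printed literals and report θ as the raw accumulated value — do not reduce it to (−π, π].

δ = -0.2973, a = -0.1800

a = (v'−v)/dt = (-0.036000)/0.2 = -0.1800
Δθ = θ'−θ = -0.067404;  (v·dt/L) = 2.2000·0.2/2.0 = 0.220000
tan δ = Δθ·L/(v·dt) = -0.306382  →  δ = -0.2973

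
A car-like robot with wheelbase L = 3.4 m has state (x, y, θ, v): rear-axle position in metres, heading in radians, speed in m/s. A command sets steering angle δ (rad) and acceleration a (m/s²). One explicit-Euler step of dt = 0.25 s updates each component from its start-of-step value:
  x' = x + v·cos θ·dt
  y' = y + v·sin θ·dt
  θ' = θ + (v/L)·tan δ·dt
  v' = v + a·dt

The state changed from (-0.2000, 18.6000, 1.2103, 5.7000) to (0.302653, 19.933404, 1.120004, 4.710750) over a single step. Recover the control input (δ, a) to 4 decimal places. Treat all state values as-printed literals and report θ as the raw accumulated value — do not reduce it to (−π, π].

a = (v'−v)/dt = (-0.989250)/0.25 = -3.9570
Δθ = θ'−θ = -0.090296;  (v·dt/L) = 5.7000·0.25/3.4 = 0.419118
tan δ = Δθ·L/(v·dt) = -0.215443  →  δ = -0.2122

δ = -0.2122, a = -3.9570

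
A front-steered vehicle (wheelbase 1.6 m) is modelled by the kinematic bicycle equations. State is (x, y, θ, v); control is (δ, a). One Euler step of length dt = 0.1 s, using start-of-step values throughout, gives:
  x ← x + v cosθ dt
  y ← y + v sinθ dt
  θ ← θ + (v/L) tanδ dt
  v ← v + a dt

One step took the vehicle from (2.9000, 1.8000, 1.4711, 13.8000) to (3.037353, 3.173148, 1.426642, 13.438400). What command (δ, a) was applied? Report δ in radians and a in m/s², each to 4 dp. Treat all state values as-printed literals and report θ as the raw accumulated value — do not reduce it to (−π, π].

a = (v'−v)/dt = (-0.361600)/0.1 = -3.6160
Δθ = θ'−θ = -0.044458;  (v·dt/L) = 13.8000·0.1/1.6 = 0.862500
tan δ = Δθ·L/(v·dt) = -0.051546  →  δ = -0.0515

δ = -0.0515, a = -3.6160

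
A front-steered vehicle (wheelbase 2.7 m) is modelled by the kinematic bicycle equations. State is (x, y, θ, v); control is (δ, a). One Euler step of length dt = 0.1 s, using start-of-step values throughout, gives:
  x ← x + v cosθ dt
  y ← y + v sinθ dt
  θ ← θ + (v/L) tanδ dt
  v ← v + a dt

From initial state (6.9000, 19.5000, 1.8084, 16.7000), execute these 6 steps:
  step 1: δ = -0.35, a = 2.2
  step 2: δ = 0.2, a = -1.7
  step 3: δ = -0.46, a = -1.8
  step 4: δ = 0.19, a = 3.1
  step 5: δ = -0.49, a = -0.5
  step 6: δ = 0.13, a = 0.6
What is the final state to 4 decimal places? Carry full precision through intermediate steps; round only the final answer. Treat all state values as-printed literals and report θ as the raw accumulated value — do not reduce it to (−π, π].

(7.2485, 29.3537, 1.2683, 16.8900)

after step 1 (δ=-0.35, a=2.2): (6.506925, 21.123081, 1.582623, 16.920000)
after step 2 (δ=0.2, a=-1.7): (6.486914, 22.814963, 1.709655, 16.750000)
after step 3 (δ=-0.46, a=-1.8): (6.255073, 24.473840, 1.402293, 16.570000)
after step 4 (δ=0.19, a=3.1): (6.532964, 26.107372, 1.520320, 16.880000)
after step 5 (δ=-0.49, a=-0.5): (6.618131, 27.793222, 1.186854, 16.830000)
after step 6 (δ=0.13, a=0.6): (7.248547, 29.353691, 1.268347, 16.890000)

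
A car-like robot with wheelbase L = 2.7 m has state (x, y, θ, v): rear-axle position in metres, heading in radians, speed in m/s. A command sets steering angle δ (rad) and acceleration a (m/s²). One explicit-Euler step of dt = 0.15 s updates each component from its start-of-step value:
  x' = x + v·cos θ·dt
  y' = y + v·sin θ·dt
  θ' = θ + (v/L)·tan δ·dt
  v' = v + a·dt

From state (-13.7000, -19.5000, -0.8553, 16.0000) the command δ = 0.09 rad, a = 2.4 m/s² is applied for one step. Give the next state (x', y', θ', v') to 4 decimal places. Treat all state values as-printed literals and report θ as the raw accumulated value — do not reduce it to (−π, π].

(-12.1256, -21.3114, -0.7751, 16.3600)

x' = -13.7000 + 16.0000·cos(-0.8553)·0.15 = -12.1256
y' = -19.5000 + 16.0000·sin(-0.8553)·0.15 = -21.3114
θ' = -0.8553 + (16.0000/2.7)·tan(0.09)·0.15 = -0.7751
v' = 16.0000 + 2.4000·0.15 = 16.3600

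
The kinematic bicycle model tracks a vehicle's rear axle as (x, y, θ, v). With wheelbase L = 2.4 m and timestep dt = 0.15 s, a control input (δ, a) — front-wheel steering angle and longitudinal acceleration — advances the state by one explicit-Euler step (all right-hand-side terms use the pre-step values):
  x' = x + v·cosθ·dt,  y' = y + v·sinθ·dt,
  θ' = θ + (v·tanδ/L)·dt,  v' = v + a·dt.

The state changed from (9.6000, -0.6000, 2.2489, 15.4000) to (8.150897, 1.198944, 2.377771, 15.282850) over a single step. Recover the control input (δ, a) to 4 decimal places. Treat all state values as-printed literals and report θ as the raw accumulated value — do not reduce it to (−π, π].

a = (v'−v)/dt = (-0.117150)/0.15 = -0.7810
Δθ = θ'−θ = 0.128871;  (v·dt/L) = 15.4000·0.15/2.4 = 0.962500
tan δ = Δθ·L/(v·dt) = 0.133892  →  δ = 0.1331

δ = 0.1331, a = -0.7810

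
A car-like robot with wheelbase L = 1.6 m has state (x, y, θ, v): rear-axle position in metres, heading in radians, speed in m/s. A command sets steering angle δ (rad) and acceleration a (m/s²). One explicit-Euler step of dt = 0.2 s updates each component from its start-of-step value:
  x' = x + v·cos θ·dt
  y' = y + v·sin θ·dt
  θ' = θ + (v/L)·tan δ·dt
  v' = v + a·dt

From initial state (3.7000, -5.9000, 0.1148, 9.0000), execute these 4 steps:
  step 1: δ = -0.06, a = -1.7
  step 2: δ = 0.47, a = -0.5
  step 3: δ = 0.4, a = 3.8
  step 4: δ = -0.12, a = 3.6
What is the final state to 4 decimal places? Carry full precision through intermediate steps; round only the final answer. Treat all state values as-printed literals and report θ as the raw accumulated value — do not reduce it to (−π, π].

after step 1 (δ=-0.06, a=-1.7): (5.488152, -5.693814, 0.047219, 8.660000)
after step 2 (δ=0.47, a=-0.5): (7.218221, -5.612061, 0.597092, 8.560000)
after step 3 (δ=0.4, a=3.8): (8.634001, -4.649506, 1.049481, 9.320000)
after step 4 (δ=-0.12, a=3.6): (9.562313, -3.033111, 0.909006, 10.040000)

(9.5623, -3.0331, 0.9090, 10.0400)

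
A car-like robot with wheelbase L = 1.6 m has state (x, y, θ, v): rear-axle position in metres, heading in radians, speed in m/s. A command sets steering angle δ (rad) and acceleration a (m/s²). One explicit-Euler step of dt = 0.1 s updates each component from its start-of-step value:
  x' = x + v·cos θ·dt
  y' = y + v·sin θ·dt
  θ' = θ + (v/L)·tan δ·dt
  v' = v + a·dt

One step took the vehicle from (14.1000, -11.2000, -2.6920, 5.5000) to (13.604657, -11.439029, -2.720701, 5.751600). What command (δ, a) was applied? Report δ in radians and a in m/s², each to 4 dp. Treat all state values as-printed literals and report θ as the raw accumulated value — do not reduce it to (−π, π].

a = (v'−v)/dt = (0.251600)/0.1 = 2.5160
Δθ = θ'−θ = -0.028701;  (v·dt/L) = 5.5000·0.1/1.6 = 0.343750
tan δ = Δθ·L/(v·dt) = -0.083494  →  δ = -0.0833

δ = -0.0833, a = 2.5160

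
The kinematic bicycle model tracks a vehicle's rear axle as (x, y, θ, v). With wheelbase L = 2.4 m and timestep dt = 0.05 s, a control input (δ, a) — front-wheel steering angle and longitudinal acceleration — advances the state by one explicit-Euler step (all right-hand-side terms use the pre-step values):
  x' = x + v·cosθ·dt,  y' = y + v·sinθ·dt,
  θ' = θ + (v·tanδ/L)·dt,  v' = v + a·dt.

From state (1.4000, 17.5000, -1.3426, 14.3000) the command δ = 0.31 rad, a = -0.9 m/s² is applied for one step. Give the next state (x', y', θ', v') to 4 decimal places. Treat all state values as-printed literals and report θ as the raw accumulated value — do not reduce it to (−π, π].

x' = 1.4000 + 14.3000·cos(-1.3426)·0.05 = 1.5617
y' = 17.5000 + 14.3000·sin(-1.3426)·0.05 = 16.8035
θ' = -1.3426 + (14.3000/2.4)·tan(0.31)·0.05 = -1.2472
v' = 14.3000 − 0.9000·0.05 = 14.2550

(1.5617, 16.8035, -1.2472, 14.2550)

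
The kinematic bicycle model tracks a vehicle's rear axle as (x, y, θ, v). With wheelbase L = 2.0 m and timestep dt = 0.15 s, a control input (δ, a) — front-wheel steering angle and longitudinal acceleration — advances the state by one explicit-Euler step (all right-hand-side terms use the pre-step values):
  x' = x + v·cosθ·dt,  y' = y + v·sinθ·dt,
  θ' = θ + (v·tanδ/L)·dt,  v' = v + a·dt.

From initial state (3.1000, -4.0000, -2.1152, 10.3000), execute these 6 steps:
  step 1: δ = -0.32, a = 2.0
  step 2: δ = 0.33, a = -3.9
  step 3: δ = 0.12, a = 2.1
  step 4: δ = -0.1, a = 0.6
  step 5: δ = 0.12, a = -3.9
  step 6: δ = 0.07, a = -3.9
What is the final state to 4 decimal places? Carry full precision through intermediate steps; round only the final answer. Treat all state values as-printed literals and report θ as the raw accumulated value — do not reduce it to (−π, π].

after step 1 (δ=-0.32, a=2.0): (2.299832, -5.321649, -2.371198, 10.600000)
after step 2 (δ=0.33, a=-3.9): (1.158791, -6.428954, -2.098891, 10.015000)
after step 3 (δ=0.12, a=2.1): (0.401824, -7.726551, -2.008321, 10.330000)
after step 4 (δ=-0.1, a=0.6): (-0.254697, -9.130093, -2.086055, 10.420000)
after step 5 (δ=0.12, a=-3.9): (-1.024881, -10.490161, -1.991822, 9.835000)
after step 6 (δ=0.07, a=-3.9): (-1.627811, -11.836578, -1.940104, 9.250000)

(-1.6278, -11.8366, -1.9401, 9.2500)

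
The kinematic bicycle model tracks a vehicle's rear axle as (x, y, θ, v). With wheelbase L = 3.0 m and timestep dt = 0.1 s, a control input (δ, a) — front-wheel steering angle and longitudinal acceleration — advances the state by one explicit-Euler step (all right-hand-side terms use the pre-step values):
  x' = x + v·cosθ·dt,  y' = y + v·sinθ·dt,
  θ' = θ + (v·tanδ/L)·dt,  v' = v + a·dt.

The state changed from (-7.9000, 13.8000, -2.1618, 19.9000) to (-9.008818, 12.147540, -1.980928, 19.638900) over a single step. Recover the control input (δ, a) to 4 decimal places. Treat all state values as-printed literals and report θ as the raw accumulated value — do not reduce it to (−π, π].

δ = 0.2662, a = -2.6110

a = (v'−v)/dt = (-0.261100)/0.1 = -2.6110
Δθ = θ'−θ = 0.180872;  (v·dt/L) = 19.9000·0.1/3.0 = 0.663333
tan δ = Δθ·L/(v·dt) = 0.272671  →  δ = 0.2662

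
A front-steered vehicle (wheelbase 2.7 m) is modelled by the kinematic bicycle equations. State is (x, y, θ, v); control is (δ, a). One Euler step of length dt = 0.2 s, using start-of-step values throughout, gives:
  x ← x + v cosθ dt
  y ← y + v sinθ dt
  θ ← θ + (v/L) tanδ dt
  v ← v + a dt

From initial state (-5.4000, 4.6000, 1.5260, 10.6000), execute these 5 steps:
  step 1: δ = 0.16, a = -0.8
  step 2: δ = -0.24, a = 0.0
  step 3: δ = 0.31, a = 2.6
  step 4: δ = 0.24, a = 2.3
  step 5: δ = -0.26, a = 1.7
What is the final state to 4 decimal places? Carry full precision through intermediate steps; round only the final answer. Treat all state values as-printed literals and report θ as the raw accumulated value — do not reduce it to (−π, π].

after step 1 (δ=0.16, a=-0.8): (-5.305064, 6.717873, 1.652713, 10.440000)
after step 2 (δ=-0.24, a=0.0): (-5.475914, 8.798872, 1.463465, 10.440000)
after step 3 (δ=0.31, a=2.6): (-5.252236, 10.874856, 1.711185, 10.960000)
after step 4 (δ=0.24, a=2.3): (-5.558959, 13.045291, 1.909859, 11.420000)
after step 5 (δ=-0.26, a=1.7): (-6.318624, 15.199255, 1.684824, 11.760000)

(-6.3186, 15.1993, 1.6848, 11.7600)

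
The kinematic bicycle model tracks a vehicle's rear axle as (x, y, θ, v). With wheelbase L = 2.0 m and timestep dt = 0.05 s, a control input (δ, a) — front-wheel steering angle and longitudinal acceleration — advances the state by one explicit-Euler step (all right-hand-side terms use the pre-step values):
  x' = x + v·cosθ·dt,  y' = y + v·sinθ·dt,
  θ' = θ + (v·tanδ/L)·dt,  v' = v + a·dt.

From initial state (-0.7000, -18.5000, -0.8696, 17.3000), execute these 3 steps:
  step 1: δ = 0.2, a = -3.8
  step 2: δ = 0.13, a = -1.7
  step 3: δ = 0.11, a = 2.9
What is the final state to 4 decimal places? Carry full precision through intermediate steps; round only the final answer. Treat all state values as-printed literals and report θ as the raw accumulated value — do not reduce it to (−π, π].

after step 1 (δ=0.2, a=-3.8): (-0.141961, -19.160921, -0.781928, 17.110000)
after step 2 (δ=0.13, a=-1.7): (0.465065, -19.763748, -0.726005, 17.025000)
after step 3 (δ=0.11, a=2.9): (1.101657, -20.328882, -0.678997, 17.170000)

(1.1017, -20.3289, -0.6790, 17.1700)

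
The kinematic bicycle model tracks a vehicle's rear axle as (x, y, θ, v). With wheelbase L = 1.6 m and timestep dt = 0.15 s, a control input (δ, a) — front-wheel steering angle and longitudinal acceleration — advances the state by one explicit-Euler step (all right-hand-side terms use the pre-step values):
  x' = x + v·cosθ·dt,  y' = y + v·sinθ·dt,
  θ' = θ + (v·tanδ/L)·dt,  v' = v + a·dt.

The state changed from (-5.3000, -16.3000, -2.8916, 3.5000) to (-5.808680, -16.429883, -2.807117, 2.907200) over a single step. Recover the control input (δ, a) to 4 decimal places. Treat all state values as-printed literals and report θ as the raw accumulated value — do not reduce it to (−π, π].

δ = 0.2520, a = -3.9520

a = (v'−v)/dt = (-0.592800)/0.15 = -3.9520
Δθ = θ'−θ = 0.084483;  (v·dt/L) = 3.5000·0.15/1.6 = 0.328125
tan δ = Δθ·L/(v·dt) = 0.257472  →  δ = 0.2520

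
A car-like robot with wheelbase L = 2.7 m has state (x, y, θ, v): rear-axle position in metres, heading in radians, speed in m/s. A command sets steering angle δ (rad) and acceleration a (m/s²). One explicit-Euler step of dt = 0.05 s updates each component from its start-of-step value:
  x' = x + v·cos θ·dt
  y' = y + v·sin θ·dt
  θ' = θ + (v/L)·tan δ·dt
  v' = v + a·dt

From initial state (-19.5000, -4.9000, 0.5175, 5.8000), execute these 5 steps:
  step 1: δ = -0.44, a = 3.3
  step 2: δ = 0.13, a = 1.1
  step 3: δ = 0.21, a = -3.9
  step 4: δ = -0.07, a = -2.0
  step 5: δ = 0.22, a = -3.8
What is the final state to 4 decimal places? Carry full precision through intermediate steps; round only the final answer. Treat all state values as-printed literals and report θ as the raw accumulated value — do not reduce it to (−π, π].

(-18.2084, -4.2053, 0.5213, 5.5350)

after step 1 (δ=-0.44, a=3.3): (-19.247973, -4.756534, 0.466935, 5.965000)
after step 2 (δ=0.13, a=1.1): (-18.981650, -4.622277, 0.481376, 6.020000)
after step 3 (δ=0.21, a=-3.9): (-18.714856, -4.482914, 0.505138, 5.825000)
after step 4 (δ=-0.07, a=-2.0): (-18.459981, -4.341970, 0.497574, 5.725000)
after step 5 (δ=0.22, a=-3.8): (-18.208441, -4.205344, 0.521282, 5.535000)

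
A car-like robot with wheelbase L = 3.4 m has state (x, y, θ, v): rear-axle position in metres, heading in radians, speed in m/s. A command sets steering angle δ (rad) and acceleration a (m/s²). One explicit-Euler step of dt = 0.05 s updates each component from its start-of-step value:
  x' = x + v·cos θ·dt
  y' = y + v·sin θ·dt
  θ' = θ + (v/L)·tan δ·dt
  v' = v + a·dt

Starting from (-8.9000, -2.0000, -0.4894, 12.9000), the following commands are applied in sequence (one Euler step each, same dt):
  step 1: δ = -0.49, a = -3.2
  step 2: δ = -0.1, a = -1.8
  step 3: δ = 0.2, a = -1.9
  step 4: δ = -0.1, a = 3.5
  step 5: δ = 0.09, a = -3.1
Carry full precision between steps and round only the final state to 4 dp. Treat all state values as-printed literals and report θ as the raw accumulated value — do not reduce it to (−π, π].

after step 1 (δ=-0.49, a=-3.2): (-8.330713, -2.303212, -0.590587, 12.740000)
after step 2 (δ=-0.1, a=-1.8): (-7.801612, -2.657925, -0.609385, 12.650000)
after step 3 (δ=0.2, a=-1.9): (-7.282962, -3.019944, -0.571675, 12.555000)
after step 4 (δ=-0.1, a=3.5): (-6.755027, -3.359583, -0.590200, 12.730000)
after step 5 (δ=0.09, a=-3.1): (-6.226204, -3.713813, -0.573306, 12.575000)

(-6.2262, -3.7138, -0.5733, 12.5750)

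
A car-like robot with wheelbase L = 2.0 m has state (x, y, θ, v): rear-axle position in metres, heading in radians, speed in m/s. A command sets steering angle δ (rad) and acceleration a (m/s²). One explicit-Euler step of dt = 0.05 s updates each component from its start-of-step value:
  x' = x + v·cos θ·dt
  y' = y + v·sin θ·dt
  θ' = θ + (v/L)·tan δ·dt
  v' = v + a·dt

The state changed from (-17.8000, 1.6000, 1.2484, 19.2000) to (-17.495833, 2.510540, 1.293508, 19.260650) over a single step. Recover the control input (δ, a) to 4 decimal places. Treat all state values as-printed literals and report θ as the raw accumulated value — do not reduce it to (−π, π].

a = (v'−v)/dt = (0.060650)/0.05 = 1.2130
Δθ = θ'−θ = 0.045108;  (v·dt/L) = 19.2000·0.05/2.0 = 0.480000
tan δ = Δθ·L/(v·dt) = 0.093975  →  δ = 0.0937

δ = 0.0937, a = 1.2130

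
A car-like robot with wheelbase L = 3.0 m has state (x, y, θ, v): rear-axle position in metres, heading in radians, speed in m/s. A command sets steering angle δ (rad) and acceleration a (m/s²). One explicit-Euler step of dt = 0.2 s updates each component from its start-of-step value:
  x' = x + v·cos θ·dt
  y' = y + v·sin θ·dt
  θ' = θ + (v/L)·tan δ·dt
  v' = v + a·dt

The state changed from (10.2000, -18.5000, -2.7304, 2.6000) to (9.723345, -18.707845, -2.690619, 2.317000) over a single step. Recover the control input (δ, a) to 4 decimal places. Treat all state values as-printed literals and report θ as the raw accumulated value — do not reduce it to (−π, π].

a = (v'−v)/dt = (-0.283000)/0.2 = -1.4150
Δθ = θ'−θ = 0.039781;  (v·dt/L) = 2.6000·0.2/3.0 = 0.173333
tan δ = Δθ·L/(v·dt) = 0.229506  →  δ = 0.2256

δ = 0.2256, a = -1.4150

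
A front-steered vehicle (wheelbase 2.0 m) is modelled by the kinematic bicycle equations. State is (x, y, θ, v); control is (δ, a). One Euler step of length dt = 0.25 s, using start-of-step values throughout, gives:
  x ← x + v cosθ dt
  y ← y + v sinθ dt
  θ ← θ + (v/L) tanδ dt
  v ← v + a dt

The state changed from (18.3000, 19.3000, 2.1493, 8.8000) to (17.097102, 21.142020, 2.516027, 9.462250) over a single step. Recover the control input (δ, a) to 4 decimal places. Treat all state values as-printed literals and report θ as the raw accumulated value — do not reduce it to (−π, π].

δ = 0.3218, a = 2.6490

a = (v'−v)/dt = (0.662250)/0.25 = 2.6490
Δθ = θ'−θ = 0.366727;  (v·dt/L) = 8.8000·0.25/2.0 = 1.100000
tan δ = Δθ·L/(v·dt) = 0.333388  →  δ = 0.3218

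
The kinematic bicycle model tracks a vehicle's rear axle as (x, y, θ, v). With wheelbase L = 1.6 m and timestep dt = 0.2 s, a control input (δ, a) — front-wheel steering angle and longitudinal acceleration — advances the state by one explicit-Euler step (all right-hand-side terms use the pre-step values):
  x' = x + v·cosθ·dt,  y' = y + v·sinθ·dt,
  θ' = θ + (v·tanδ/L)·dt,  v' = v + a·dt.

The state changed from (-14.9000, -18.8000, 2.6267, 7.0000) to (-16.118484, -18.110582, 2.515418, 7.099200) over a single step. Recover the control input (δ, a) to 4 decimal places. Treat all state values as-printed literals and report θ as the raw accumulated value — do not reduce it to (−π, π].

a = (v'−v)/dt = (0.099200)/0.2 = 0.4960
Δθ = θ'−θ = -0.111282;  (v·dt/L) = 7.0000·0.2/1.6 = 0.875000
tan δ = Δθ·L/(v·dt) = -0.127179  →  δ = -0.1265

δ = -0.1265, a = 0.4960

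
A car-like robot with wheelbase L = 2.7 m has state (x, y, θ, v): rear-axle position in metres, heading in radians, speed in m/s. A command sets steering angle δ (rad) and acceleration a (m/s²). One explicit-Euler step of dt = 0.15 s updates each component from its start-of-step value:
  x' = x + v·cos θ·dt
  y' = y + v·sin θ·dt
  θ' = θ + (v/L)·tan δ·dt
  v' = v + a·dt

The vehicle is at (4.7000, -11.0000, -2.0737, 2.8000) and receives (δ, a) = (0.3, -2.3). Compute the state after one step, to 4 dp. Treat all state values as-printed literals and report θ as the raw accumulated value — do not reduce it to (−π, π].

x' = 4.7000 + 2.8000·cos(-2.0737)·0.15 = 4.4976
y' = -11.0000 + 2.8000·sin(-2.0737)·0.15 = -11.3680
θ' = -2.0737 + (2.8000/2.7)·tan(0.3)·0.15 = -2.0256
v' = 2.8000 − 2.3000·0.15 = 2.4550

(4.4976, -11.3680, -2.0256, 2.4550)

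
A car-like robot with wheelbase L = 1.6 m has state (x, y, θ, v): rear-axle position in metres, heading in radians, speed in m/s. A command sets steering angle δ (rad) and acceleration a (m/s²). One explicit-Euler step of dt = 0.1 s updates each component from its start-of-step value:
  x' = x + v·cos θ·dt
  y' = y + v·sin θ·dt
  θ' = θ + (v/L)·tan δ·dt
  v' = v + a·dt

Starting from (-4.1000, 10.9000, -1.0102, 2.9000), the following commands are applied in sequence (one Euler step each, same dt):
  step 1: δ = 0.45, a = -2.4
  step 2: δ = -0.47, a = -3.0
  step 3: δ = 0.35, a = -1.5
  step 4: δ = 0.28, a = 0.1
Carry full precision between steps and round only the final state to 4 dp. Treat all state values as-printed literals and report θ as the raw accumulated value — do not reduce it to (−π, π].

after step 1 (δ=0.45, a=-2.4): (-3.945810, 10.654388, -0.922646, 2.660000)
after step 2 (δ=-0.47, a=-3.0): (-3.785222, 10.442332, -1.007096, 2.360000)
after step 3 (δ=0.35, a=-1.5): (-3.659123, 10.242845, -0.953254, 2.210000)
after step 4 (δ=0.28, a=0.1): (-3.531157, 10.062663, -0.913535, 2.220000)

(-3.5312, 10.0627, -0.9135, 2.2200)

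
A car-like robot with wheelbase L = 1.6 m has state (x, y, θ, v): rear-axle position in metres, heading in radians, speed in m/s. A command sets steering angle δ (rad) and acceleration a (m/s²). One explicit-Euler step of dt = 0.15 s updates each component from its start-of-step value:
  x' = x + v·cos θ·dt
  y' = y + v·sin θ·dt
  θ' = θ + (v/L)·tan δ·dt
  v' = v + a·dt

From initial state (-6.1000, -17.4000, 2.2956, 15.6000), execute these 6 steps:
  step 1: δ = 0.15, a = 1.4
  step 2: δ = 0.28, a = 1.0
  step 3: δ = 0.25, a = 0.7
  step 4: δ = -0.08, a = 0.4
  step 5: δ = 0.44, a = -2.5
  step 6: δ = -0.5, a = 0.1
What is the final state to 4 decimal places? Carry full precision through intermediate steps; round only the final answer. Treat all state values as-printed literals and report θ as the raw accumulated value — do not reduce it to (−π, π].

(-18.3940, -16.0303, 3.1092, 15.7650)

after step 1 (δ=0.15, a=1.4): (-7.651393, -15.648207, 2.516635, 15.810000)
after step 2 (δ=0.28, a=1.0): (-9.574651, -14.260730, 2.942845, 15.960000)
after step 3 (δ=0.25, a=0.7): (-11.921524, -13.788054, 3.324900, 16.065000)
after step 4 (δ=-0.08, a=0.4): (-14.290902, -14.227309, 3.204155, 16.125000)
after step 5 (δ=0.44, a=-2.5): (-16.704920, -14.378533, 3.915843, 15.750000)
after step 6 (δ=-0.5, a=0.1): (-18.393979, -16.030346, 3.109193, 15.765000)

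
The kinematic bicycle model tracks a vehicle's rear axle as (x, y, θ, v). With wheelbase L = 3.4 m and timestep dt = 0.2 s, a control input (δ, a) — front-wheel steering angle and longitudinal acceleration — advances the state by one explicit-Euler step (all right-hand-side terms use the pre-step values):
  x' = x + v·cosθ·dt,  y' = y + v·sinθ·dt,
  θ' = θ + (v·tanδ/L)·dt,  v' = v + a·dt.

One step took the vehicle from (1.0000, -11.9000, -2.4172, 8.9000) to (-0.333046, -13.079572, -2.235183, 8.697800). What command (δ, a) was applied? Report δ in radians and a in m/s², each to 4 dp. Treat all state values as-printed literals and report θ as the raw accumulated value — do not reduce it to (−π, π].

a = (v'−v)/dt = (-0.202200)/0.2 = -1.0110
Δθ = θ'−θ = 0.182017;  (v·dt/L) = 8.9000·0.2/3.4 = 0.523529
tan δ = Δθ·L/(v·dt) = 0.347673  →  δ = 0.3346

δ = 0.3346, a = -1.0110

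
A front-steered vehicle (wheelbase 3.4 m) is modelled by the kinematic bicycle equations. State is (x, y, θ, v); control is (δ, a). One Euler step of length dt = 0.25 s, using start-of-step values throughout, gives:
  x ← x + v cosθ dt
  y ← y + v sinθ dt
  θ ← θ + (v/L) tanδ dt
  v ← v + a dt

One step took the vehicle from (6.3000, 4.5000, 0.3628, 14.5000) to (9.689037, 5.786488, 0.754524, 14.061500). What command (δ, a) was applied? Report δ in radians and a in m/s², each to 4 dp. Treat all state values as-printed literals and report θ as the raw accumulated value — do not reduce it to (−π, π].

a = (v'−v)/dt = (-0.438500)/0.25 = -1.7540
Δθ = θ'−θ = 0.391724;  (v·dt/L) = 14.5000·0.25/3.4 = 1.066176
tan δ = Δθ·L/(v·dt) = 0.367410  →  δ = 0.3521

δ = 0.3521, a = -1.7540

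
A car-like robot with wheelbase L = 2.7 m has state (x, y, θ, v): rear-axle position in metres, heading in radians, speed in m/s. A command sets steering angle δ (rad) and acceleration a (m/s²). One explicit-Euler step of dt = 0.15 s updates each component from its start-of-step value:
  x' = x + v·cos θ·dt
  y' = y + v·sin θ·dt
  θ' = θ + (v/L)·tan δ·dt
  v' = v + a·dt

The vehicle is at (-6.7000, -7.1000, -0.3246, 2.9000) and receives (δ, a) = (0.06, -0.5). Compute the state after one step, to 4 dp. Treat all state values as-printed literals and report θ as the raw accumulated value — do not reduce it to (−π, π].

(-6.2877, -7.2387, -0.3149, 2.8250)

x' = -6.7000 + 2.9000·cos(-0.3246)·0.15 = -6.2877
y' = -7.1000 + 2.9000·sin(-0.3246)·0.15 = -7.2387
θ' = -0.3246 + (2.9000/2.7)·tan(0.06)·0.15 = -0.3149
v' = 2.9000 − 0.5000·0.15 = 2.8250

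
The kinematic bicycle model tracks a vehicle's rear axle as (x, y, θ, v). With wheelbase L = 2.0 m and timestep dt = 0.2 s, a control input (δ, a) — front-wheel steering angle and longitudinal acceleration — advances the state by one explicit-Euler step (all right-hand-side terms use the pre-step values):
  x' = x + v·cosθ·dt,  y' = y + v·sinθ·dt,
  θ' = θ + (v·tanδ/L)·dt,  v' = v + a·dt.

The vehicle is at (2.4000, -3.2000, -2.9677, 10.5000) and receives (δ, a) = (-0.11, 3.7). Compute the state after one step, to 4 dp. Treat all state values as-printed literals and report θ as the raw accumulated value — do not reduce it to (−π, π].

(0.3317, -3.5633, -3.0837, 11.2400)

x' = 2.4000 + 10.5000·cos(-2.9677)·0.2 = 0.3317
y' = -3.2000 + 10.5000·sin(-2.9677)·0.2 = -3.5633
θ' = -2.9677 + (10.5000/2.0)·tan(-0.11)·0.2 = -3.0837
v' = 10.5000 + 3.7000·0.2 = 11.2400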